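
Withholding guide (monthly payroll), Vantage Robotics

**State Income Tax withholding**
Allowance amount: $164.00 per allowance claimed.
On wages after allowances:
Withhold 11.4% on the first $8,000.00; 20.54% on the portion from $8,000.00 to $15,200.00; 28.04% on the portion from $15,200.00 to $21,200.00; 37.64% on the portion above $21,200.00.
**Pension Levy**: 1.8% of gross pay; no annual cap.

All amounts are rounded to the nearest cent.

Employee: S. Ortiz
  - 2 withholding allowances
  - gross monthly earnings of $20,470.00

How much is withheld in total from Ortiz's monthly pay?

$4,145.08

State Income Tax: taxable = $20,470.00 − 2×$164.00 = $20,142.00
  $2,390.88 + 28.04% × ($20,142.00 − $15,200.00) = $2,390.88 + 28.04% × $4,942.00 = $3,776.62
Pension Levy: 1.8% × $20,470.00 = $368.46
Total: $3,776.62 + $368.46 = $4,145.08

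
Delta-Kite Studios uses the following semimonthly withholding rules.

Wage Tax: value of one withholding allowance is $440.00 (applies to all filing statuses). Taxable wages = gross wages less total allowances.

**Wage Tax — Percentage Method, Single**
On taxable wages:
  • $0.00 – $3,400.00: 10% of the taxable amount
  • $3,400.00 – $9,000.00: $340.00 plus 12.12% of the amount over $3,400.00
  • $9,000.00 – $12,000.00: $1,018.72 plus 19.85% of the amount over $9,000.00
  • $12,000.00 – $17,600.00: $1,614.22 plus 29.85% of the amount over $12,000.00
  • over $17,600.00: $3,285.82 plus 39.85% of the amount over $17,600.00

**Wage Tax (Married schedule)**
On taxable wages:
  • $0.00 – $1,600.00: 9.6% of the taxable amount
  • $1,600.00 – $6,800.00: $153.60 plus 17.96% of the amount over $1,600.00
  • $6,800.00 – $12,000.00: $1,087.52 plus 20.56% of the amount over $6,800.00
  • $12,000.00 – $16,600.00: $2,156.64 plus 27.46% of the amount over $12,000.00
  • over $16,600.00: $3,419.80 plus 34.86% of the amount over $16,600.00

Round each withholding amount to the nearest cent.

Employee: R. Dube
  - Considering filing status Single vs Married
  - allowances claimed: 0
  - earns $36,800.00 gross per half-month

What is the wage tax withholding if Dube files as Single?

$10,937.02

Wage Tax (Single): taxable = $36,800.00
  $3,285.82 + 39.85% × ($36,800.00 − $17,600.00) = $3,285.82 + 39.85% × $19,200.00 = $10,937.02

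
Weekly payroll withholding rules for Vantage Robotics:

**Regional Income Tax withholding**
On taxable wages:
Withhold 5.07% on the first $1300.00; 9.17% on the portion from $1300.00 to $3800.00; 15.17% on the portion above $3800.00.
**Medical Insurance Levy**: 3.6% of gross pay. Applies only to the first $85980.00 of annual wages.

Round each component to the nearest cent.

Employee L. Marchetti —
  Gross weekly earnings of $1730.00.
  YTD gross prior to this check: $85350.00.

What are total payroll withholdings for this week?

$128.02

Regional Income Tax: taxable = $1730.00
  $65.91 + 9.17% × ($1730.00 − $1300.00) = $65.91 + 9.17% × $430.00 = $105.34
Medical Insurance Levy: cap $85980.00 − YTD $85350.00 = $630.00 subject; 3.6% × $630.00 = $22.68
Total: $105.34 + $22.68 = $128.02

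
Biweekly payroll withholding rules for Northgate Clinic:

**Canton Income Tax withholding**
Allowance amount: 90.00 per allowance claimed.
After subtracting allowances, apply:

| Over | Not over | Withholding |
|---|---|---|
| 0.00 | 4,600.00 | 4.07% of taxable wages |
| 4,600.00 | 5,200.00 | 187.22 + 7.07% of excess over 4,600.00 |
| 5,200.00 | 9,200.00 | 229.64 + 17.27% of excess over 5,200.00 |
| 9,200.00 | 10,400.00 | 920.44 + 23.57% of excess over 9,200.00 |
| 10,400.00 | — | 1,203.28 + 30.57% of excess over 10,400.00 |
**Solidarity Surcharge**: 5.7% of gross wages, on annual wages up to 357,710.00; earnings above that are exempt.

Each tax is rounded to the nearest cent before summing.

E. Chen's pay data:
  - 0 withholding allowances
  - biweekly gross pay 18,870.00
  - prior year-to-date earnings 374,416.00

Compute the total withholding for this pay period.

3,792.56

Canton Income Tax: taxable = 18,870.00
  1,203.28 + 30.57% × (18,870.00 − 10,400.00) = 1,203.28 + 30.57% × 8,470.00 = 3,792.56
Solidarity Surcharge: YTD 374,416.00 ≥ cap 357,710.00 → 0.00
Total: 3,792.56 + 0.00 = 3,792.56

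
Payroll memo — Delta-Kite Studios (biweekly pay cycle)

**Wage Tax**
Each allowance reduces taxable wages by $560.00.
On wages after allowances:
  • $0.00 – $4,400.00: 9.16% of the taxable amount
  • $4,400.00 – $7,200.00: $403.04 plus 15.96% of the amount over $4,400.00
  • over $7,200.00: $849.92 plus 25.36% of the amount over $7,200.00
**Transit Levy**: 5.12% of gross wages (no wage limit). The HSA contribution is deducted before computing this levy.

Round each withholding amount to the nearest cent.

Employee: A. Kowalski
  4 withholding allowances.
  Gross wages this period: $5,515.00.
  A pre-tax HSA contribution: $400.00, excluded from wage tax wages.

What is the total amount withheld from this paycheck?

Wage Tax: taxable = $5,515.00 − $400.00 − 4×$560.00 = $2,875.00
  9.16% × $2,875.00 = $263.35
Transit Levy: 5.12% × $5,115.00 = $261.89
Total: $263.35 + $261.89 = $525.24

$525.24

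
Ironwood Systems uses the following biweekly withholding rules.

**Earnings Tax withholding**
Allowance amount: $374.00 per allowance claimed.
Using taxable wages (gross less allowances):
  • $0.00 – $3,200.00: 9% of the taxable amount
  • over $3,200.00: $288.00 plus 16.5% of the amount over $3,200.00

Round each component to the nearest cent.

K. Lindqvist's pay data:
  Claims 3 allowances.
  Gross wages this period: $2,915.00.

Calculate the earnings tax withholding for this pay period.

$161.37

Earnings Tax: taxable = $2,915.00 − 3×$374.00 = $1,793.00
  9% × $1,793.00 = $161.37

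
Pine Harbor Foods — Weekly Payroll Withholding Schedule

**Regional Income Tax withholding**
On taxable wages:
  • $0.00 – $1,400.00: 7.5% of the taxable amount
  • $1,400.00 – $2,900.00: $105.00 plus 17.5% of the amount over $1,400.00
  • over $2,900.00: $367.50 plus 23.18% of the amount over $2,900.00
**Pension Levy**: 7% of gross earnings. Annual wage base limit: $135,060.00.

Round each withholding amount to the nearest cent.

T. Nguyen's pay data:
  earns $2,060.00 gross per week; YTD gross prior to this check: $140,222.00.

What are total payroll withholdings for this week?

Regional Income Tax: taxable = $2,060.00
  $105.00 + 17.5% × ($2,060.00 − $1,400.00) = $105.00 + 17.5% × $660.00 = $220.50
Pension Levy: YTD $140,222.00 ≥ cap $135,060.00 → $0.00
Total: $220.50 + $0.00 = $220.50

$220.50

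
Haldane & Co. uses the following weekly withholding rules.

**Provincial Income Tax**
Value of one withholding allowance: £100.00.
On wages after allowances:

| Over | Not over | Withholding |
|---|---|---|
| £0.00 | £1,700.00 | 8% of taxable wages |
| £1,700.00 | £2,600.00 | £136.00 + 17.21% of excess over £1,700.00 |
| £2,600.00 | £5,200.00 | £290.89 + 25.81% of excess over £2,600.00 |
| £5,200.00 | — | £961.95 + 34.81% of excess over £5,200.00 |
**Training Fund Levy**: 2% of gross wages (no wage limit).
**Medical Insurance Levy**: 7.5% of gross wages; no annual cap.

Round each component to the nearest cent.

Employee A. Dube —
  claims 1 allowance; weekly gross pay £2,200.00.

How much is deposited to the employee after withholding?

Provincial Income Tax: taxable = £2,200.00 − 1×£100.00 = £2,100.00
  £136.00 + 17.21% × (£2,100.00 − £1,700.00) = £136.00 + 17.21% × £400.00 = £204.84
Training Fund Levy: 2% × £2,200.00 = £44.00
Medical Insurance Levy: 7.5% × £2,200.00 = £165.00
Total withheld: £204.84 + £44.00 + £165.00 = £413.84
Net pay: £2,200.00 − £413.84 = £1,786.16

£1,786.16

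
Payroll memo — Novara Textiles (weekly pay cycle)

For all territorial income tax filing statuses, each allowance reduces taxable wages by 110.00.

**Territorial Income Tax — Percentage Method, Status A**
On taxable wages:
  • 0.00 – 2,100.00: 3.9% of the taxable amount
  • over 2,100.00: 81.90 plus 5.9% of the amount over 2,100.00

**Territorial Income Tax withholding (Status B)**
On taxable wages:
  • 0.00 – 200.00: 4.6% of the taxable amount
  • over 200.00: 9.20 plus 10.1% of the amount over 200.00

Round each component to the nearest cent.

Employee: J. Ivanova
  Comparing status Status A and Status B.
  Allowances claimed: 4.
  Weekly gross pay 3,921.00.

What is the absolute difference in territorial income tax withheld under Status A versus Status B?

Territorial Income Tax (Status A): taxable = 3,921.00 − 4×110.00 = 3,481.00
  81.90 + 5.9% × (3,481.00 − 2,100.00) = 81.90 + 5.9% × 1,381.00 = 163.38
Territorial Income Tax (Status B): taxable = 3,921.00 − 4×110.00 = 3,481.00
  9.20 + 10.1% × (3,481.00 − 200.00) = 9.20 + 10.1% × 3,281.00 = 340.58
Difference: |163.38 − 340.58| = 177.20 (higher under Status B)

177.20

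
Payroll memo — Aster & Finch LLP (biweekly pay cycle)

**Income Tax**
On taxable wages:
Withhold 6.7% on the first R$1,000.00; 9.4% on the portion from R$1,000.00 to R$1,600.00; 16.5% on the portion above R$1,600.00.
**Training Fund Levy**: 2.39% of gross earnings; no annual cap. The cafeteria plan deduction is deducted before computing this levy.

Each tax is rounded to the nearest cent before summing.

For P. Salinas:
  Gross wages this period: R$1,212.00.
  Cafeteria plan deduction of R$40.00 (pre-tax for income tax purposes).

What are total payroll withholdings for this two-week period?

R$111.18

Income Tax: taxable = R$1,212.00 − R$40.00 = R$1,172.00
  R$67.00 + 9.4% × (R$1,172.00 − R$1,000.00) = R$67.00 + 9.4% × R$172.00 = R$83.17
Training Fund Levy: 2.39% × R$1,172.00 = R$28.01
Total: R$83.17 + R$28.01 = R$111.18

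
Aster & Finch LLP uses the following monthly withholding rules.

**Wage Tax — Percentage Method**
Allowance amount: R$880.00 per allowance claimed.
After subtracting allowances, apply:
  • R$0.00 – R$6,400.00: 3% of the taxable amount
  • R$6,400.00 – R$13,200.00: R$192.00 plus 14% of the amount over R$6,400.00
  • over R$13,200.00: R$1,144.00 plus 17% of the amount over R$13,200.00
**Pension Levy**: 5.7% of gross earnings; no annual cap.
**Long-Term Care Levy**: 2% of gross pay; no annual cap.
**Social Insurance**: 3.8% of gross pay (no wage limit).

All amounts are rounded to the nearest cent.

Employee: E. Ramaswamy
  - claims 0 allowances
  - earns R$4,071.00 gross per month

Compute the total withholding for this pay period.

R$590.30

Wage Tax: taxable = R$4,071.00
  3% × R$4,071.00 = R$122.13
Pension Levy: 5.7% × R$4,071.00 = R$232.05
Long-Term Care Levy: 2% × R$4,071.00 = R$81.42
Social Insurance: 3.8% × R$4,071.00 = R$154.70
Total: R$122.13 + R$232.05 + R$81.42 + R$154.70 = R$590.30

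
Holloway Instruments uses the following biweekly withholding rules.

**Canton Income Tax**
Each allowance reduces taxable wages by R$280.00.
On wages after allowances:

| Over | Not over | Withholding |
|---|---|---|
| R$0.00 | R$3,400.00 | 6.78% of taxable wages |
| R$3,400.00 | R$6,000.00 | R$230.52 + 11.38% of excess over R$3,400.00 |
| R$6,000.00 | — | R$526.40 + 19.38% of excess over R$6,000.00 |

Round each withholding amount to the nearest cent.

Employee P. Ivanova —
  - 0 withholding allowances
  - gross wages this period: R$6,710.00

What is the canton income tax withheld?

Canton Income Tax: taxable = R$6,710.00
  R$526.40 + 19.38% × (R$6,710.00 − R$6,000.00) = R$526.40 + 19.38% × R$710.00 = R$664.00

R$664.00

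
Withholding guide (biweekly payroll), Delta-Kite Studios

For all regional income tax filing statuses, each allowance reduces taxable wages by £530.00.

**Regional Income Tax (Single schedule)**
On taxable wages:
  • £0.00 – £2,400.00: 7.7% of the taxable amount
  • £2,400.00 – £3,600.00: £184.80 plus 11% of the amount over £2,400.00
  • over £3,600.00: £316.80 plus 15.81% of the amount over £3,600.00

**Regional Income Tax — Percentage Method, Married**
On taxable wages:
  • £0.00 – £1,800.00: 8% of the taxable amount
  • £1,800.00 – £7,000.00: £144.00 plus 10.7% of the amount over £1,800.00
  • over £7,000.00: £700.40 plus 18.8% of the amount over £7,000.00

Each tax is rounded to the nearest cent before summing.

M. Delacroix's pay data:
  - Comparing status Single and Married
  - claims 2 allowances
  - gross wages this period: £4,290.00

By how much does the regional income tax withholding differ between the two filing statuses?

Regional Income Tax (Single): taxable = £4,290.00 − 2×£530.00 = £3,230.00
  £184.80 + 11% × (£3,230.00 − £2,400.00) = £184.80 + 11% × £830.00 = £276.10
Regional Income Tax (Married): taxable = £4,290.00 − 2×£530.00 = £3,230.00
  £144.00 + 10.7% × (£3,230.00 − £1,800.00) = £144.00 + 10.7% × £1,430.00 = £297.01
Difference: |£276.10 − £297.01| = £20.91 (higher under Married)

£20.91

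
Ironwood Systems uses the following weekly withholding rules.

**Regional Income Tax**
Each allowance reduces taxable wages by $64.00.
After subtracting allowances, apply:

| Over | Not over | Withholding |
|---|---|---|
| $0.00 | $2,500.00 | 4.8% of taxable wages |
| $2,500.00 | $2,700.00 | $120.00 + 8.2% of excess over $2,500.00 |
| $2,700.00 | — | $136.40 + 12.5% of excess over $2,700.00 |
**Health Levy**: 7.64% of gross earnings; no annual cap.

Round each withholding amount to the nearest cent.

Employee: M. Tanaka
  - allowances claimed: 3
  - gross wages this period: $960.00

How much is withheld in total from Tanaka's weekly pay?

Regional Income Tax: taxable = $960.00 − 3×$64.00 = $768.00
  4.8% × $768.00 = $36.86
Health Levy: 7.64% × $960.00 = $73.34
Total: $36.86 + $73.34 = $110.20

$110.20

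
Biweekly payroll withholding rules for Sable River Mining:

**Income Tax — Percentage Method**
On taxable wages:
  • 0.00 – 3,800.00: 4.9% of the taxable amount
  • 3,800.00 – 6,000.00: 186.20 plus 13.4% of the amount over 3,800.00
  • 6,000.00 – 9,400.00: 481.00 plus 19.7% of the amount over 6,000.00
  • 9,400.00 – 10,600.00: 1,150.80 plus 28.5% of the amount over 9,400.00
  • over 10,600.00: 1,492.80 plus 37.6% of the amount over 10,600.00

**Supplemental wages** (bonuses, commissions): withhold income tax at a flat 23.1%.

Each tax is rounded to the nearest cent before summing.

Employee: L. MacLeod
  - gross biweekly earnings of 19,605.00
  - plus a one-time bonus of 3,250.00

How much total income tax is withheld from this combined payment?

Income Tax: taxable = 19,605.00
  1,492.80 + 37.6% × (19,605.00 − 10,600.00) = 1,492.80 + 37.6% × 9,005.00 = 4,878.68
Supplemental (23.1% flat on bonus): 23.1% × 3,250.00 = 750.75
Total income tax: 4,878.68 + 750.75 = 5,629.43

5,629.43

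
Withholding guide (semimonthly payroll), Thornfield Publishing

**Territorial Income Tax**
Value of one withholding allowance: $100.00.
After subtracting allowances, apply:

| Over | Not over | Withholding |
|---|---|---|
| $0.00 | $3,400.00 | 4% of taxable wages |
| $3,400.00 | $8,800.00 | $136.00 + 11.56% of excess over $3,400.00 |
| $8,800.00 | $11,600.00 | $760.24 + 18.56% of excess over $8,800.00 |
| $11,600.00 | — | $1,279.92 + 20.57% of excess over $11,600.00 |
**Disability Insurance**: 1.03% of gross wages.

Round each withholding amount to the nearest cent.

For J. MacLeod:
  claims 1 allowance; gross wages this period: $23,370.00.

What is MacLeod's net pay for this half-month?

Territorial Income Tax: taxable = $23,370.00 − 1×$100.00 = $23,270.00
  $1,279.92 + 20.57% × ($23,270.00 − $11,600.00) = $1,279.92 + 20.57% × $11,670.00 = $3,680.44
Disability Insurance: 1.03% × $23,370.00 = $240.71
Total withheld: $3,680.44 + $240.71 = $3,921.15
Net pay: $23,370.00 − $3,921.15 = $19,448.85

$19,448.85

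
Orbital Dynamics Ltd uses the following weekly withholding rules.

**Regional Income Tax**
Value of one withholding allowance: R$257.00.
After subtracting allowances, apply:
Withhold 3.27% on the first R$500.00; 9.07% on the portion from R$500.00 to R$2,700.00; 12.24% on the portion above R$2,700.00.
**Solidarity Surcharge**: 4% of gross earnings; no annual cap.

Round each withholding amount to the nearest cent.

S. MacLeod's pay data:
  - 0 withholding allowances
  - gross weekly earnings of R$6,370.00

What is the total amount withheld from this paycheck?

R$919.90

Regional Income Tax: taxable = R$6,370.00
  R$215.89 + 12.24% × (R$6,370.00 − R$2,700.00) = R$215.89 + 12.24% × R$3,670.00 = R$665.10
Solidarity Surcharge: 4% × R$6,370.00 = R$254.80
Total: R$665.10 + R$254.80 = R$919.90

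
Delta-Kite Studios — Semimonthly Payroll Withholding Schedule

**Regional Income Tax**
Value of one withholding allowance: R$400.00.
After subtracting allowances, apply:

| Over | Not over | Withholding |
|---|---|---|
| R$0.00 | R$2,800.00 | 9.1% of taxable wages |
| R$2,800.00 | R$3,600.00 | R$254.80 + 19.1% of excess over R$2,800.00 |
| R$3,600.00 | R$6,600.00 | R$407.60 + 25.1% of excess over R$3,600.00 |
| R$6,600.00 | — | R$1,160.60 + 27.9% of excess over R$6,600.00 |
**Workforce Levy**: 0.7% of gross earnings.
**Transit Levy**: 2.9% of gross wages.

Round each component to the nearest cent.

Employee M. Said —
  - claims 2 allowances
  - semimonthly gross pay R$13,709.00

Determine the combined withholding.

R$3,414.33

Regional Income Tax: taxable = R$13,709.00 − 2×R$400.00 = R$12,909.00
  R$1,160.60 + 27.9% × (R$12,909.00 − R$6,600.00) = R$1,160.60 + 27.9% × R$6,309.00 = R$2,920.81
Workforce Levy: 0.7% × R$13,709.00 = R$95.96
Transit Levy: 2.9% × R$13,709.00 = R$397.56
Total: R$2,920.81 + R$95.96 + R$397.56 = R$3,414.33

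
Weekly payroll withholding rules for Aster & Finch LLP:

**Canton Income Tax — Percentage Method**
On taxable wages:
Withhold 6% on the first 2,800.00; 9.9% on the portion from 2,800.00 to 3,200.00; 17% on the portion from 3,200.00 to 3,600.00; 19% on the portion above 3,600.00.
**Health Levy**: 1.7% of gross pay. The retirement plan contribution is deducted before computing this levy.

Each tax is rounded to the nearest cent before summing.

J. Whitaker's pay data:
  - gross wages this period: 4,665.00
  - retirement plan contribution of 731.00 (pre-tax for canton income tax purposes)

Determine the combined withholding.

Canton Income Tax: taxable = 4,665.00 − 731.00 = 3,934.00
  275.60 + 19% × (3,934.00 − 3,600.00) = 275.60 + 19% × 334.00 = 339.06
Health Levy: 1.7% × 3,934.00 = 66.88
Total: 339.06 + 66.88 = 405.94

405.94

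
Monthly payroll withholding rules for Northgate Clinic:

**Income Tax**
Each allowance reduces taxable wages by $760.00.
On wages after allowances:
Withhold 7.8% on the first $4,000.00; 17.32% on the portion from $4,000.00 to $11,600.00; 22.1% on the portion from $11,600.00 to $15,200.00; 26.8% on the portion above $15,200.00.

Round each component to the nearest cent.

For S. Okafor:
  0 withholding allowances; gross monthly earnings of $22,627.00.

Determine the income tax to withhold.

Income Tax: taxable = $22,627.00
  $2,423.92 + 26.8% × ($22,627.00 − $15,200.00) = $2,423.92 + 26.8% × $7,427.00 = $4,414.36

$4,414.36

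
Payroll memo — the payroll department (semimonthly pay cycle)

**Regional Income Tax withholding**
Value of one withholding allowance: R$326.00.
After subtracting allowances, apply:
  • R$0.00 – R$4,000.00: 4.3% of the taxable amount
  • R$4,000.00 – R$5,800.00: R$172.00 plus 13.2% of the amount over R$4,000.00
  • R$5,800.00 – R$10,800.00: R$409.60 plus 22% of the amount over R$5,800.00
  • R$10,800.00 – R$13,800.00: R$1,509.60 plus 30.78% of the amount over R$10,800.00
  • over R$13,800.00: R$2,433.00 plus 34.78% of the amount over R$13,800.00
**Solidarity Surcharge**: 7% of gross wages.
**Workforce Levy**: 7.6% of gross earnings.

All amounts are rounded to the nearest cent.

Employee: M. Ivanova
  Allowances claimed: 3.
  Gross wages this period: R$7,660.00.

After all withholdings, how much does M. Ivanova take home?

R$5,938.00

Regional Income Tax: taxable = R$7,660.00 − 3×R$326.00 = R$6,682.00
  R$409.60 + 22% × (R$6,682.00 − R$5,800.00) = R$409.60 + 22% × R$882.00 = R$603.64
Solidarity Surcharge: 7% × R$7,660.00 = R$536.20
Workforce Levy: 7.6% × R$7,660.00 = R$582.16
Total withheld: R$603.64 + R$536.20 + R$582.16 = R$1,722.00
Net pay: R$7,660.00 − R$1,722.00 = R$5,938.00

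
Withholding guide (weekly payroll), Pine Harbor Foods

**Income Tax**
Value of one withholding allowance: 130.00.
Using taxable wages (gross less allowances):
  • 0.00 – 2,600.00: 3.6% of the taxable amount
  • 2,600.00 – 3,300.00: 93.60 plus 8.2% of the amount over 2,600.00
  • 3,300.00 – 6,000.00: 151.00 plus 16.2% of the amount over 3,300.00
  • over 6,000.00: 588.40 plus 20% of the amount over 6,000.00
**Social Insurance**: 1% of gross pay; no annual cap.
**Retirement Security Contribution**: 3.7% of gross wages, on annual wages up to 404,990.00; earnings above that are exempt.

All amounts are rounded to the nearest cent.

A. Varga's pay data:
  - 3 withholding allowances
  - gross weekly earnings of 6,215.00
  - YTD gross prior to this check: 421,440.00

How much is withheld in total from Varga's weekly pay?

Income Tax: taxable = 6,215.00 − 3×130.00 = 5,825.00
  151.00 + 16.2% × (5,825.00 − 3,300.00) = 151.00 + 16.2% × 2,525.00 = 560.05
Social Insurance: 1% × 6,215.00 = 62.15
Retirement Security Contribution: YTD 421,440.00 ≥ cap 404,990.00 → 0.00
Total: 560.05 + 62.15 + 0.00 = 622.20

622.20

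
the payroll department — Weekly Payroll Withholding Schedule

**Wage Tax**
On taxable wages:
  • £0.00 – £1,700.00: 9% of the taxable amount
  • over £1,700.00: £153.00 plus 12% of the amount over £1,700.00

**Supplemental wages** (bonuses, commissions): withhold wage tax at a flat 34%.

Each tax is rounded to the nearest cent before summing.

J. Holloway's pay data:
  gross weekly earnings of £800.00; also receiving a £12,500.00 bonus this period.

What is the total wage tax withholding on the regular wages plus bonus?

£4,322.00

Wage Tax: taxable = £800.00
  9% × £800.00 = £72.00
Supplemental (34% flat on bonus): 34% × £12,500.00 = £4,250.00
Total wage tax: £72.00 + £4,250.00 = £4,322.00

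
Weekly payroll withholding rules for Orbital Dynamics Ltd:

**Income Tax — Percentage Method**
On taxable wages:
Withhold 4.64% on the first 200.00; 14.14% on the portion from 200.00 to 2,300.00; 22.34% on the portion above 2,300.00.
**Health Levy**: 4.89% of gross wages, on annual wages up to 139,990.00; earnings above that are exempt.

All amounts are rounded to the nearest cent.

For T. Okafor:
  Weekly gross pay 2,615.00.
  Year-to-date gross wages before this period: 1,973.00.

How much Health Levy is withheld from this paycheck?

127.87

Health Levy: 4.89% × 2,615.00 = 127.87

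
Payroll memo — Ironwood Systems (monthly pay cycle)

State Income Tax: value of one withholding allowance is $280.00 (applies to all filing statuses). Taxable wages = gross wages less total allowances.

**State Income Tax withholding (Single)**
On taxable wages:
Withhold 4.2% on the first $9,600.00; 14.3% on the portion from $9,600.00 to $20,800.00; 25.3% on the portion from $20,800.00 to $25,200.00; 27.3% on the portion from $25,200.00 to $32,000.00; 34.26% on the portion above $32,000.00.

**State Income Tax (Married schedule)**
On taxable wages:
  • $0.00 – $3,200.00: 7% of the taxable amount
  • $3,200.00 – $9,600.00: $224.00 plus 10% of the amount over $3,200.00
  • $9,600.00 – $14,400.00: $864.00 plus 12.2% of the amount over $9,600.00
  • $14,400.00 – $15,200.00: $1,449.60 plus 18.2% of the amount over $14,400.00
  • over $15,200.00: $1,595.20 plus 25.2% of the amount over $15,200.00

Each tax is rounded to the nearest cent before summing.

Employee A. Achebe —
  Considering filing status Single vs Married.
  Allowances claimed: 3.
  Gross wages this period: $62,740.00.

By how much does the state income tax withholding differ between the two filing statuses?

$1,854.54

State Income Tax (Single): taxable = $62,740.00 − 3×$280.00 = $61,900.00
  $4,974.40 + 34.26% × ($61,900.00 − $32,000.00) = $4,974.40 + 34.26% × $29,900.00 = $15,218.14
State Income Tax (Married): taxable = $62,740.00 − 3×$280.00 = $61,900.00
  $1,595.20 + 25.2% × ($61,900.00 − $15,200.00) = $1,595.20 + 25.2% × $46,700.00 = $13,363.60
Difference: |$15,218.14 − $13,363.60| = $1,854.54 (higher under Single)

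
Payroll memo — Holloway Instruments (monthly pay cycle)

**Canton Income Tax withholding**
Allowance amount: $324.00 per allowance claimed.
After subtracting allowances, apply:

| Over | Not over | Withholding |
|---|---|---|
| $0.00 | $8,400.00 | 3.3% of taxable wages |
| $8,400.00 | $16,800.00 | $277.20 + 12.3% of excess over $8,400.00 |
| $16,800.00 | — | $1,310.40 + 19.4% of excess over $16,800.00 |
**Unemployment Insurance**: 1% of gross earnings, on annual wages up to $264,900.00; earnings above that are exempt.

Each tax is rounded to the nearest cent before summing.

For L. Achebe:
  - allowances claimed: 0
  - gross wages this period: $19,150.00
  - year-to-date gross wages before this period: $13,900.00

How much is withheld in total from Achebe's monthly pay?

$1,957.80

Canton Income Tax: taxable = $19,150.00
  $1,310.40 + 19.4% × ($19,150.00 − $16,800.00) = $1,310.40 + 19.4% × $2,350.00 = $1,766.30
Unemployment Insurance: 1% × $19,150.00 = $191.50
Total: $1,766.30 + $191.50 = $1,957.80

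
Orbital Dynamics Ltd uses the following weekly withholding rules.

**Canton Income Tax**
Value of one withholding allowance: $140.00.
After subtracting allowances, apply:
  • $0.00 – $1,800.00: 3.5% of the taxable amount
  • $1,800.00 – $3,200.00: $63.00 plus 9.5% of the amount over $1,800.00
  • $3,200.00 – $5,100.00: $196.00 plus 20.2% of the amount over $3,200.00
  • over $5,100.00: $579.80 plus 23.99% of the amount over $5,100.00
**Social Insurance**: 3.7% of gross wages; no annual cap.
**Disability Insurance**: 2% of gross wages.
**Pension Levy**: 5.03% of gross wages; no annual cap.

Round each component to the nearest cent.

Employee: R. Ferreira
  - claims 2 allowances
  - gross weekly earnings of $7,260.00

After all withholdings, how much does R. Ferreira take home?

Canton Income Tax: taxable = $7,260.00 − 2×$140.00 = $6,980.00
  $579.80 + 23.99% × ($6,980.00 − $5,100.00) = $579.80 + 23.99% × $1,880.00 = $1,030.81
Social Insurance: 3.7% × $7,260.00 = $268.62
Disability Insurance: 2% × $7,260.00 = $145.20
Pension Levy: 5.03% × $7,260.00 = $365.18
Total withheld: $1,030.81 + $268.62 + $145.20 + $365.18 = $1,809.81
Net pay: $7,260.00 − $1,809.81 = $5,450.19

$5,450.19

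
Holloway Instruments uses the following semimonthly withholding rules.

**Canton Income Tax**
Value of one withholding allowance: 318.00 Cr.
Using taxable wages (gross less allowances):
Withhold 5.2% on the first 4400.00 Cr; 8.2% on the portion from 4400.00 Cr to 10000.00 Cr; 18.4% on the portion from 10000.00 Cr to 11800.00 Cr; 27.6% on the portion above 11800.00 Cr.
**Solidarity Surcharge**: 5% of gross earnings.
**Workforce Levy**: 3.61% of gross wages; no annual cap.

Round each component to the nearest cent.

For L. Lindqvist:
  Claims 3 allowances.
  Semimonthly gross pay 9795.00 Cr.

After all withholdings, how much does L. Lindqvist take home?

Canton Income Tax: taxable = 9795.00 Cr − 3×318.00 Cr = 8841.00 Cr
  228.80 Cr + 8.2% × (8841.00 Cr − 4400.00 Cr) = 228.80 Cr + 8.2% × 4441.00 Cr = 592.96 Cr
Solidarity Surcharge: 5% × 9795.00 Cr = 489.75 Cr
Workforce Levy: 3.61% × 9795.00 Cr = 353.60 Cr
Total withheld: 592.96 Cr + 489.75 Cr + 353.60 Cr = 1436.31 Cr
Net pay: 9795.00 Cr − 1436.31 Cr = 8358.69 Cr

8358.69 Cr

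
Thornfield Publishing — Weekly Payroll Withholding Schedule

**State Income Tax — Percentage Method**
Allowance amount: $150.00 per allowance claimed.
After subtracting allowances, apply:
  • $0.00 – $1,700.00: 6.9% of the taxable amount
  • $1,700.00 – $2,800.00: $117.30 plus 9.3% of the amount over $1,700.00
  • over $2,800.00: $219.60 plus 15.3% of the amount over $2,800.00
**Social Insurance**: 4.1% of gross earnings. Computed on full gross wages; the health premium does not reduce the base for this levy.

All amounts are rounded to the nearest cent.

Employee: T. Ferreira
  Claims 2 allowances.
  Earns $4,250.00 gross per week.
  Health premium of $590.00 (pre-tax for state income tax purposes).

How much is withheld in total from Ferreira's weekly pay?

State Income Tax: taxable = $4,250.00 − $590.00 − 2×$150.00 = $3,360.00
  $219.60 + 15.3% × ($3,360.00 − $2,800.00) = $219.60 + 15.3% × $560.00 = $305.28
Social Insurance: 4.1% × $4,250.00 = $174.25
Total: $305.28 + $174.25 = $479.53

$479.53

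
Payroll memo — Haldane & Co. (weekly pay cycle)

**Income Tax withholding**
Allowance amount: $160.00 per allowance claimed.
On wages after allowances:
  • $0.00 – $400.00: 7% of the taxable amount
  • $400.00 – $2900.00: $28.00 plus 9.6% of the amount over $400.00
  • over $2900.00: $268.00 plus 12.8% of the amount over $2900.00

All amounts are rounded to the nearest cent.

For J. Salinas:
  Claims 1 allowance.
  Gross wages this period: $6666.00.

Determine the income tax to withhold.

Income Tax: taxable = $6666.00 − 1×$160.00 = $6506.00
  $268.00 + 12.8% × ($6506.00 − $2900.00) = $268.00 + 12.8% × $3606.00 = $729.57

$729.57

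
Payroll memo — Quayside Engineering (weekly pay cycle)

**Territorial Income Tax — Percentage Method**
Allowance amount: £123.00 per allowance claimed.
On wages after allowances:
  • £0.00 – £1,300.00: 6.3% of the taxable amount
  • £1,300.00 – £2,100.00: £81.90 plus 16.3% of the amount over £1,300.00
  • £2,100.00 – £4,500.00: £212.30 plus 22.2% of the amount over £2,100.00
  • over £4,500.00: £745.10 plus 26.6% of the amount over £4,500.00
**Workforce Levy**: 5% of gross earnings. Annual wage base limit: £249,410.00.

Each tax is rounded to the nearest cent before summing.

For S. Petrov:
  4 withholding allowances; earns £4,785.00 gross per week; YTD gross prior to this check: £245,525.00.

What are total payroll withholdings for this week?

£893.40

Territorial Income Tax: taxable = £4,785.00 − 4×£123.00 = £4,293.00
  £212.30 + 22.2% × (£4,293.00 − £2,100.00) = £212.30 + 22.2% × £2,193.00 = £699.15
Workforce Levy: cap £249,410.00 − YTD £245,525.00 = £3,885.00 subject; 5% × £3,885.00 = £194.25
Total: £699.15 + £194.25 = £893.40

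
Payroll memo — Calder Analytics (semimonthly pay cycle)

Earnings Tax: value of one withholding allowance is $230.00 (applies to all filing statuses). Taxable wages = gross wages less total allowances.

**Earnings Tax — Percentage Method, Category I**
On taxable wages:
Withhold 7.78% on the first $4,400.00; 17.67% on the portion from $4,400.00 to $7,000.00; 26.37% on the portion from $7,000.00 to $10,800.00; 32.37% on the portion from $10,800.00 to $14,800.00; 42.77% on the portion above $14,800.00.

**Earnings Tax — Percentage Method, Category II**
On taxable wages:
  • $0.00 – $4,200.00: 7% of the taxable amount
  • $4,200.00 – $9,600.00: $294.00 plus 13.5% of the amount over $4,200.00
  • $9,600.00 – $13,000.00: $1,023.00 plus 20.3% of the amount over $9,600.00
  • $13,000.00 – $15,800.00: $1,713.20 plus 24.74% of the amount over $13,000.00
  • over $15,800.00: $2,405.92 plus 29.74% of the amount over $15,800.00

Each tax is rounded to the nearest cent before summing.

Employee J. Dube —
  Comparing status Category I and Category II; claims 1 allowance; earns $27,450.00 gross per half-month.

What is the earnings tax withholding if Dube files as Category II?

Earnings Tax (Category II): taxable = $27,450.00 − 1×$230.00 = $27,220.00
  $2,405.92 + 29.74% × ($27,220.00 − $15,800.00) = $2,405.92 + 29.74% × $11,420.00 = $5,802.23

$5,802.23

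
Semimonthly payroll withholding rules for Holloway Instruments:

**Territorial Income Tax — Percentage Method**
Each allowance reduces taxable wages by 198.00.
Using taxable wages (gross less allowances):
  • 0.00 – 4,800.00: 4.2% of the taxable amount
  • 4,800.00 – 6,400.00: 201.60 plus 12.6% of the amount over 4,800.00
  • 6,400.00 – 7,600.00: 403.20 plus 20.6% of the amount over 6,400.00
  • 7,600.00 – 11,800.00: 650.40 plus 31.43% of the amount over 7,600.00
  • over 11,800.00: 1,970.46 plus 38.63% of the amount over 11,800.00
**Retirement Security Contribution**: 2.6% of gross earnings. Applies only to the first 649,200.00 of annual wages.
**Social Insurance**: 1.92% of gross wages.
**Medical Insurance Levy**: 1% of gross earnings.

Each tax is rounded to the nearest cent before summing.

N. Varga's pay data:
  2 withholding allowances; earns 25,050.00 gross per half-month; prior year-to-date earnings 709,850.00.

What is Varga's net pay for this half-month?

17,382.58

Territorial Income Tax: taxable = 25,050.00 − 2×198.00 = 24,654.00
  1,970.46 + 38.63% × (24,654.00 − 11,800.00) = 1,970.46 + 38.63% × 12,854.00 = 6,935.96
Retirement Security Contribution: YTD 709,850.00 ≥ cap 649,200.00 → 0.00
Social Insurance: 1.92% × 25,050.00 = 480.96
Medical Insurance Levy: 1% × 25,050.00 = 250.50
Total withheld: 6,935.96 + 0.00 + 480.96 + 250.50 = 7,667.42
Net pay: 25,050.00 − 7,667.42 = 17,382.58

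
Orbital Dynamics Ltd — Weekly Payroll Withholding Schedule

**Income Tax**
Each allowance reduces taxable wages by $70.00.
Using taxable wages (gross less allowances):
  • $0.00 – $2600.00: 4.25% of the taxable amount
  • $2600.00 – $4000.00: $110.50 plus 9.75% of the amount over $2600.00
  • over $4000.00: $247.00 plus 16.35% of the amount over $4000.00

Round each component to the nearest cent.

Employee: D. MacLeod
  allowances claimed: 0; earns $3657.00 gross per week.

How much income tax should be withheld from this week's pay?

Income Tax: taxable = $3657.00
  $110.50 + 9.75% × ($3657.00 − $2600.00) = $110.50 + 9.75% × $1057.00 = $213.56

$213.56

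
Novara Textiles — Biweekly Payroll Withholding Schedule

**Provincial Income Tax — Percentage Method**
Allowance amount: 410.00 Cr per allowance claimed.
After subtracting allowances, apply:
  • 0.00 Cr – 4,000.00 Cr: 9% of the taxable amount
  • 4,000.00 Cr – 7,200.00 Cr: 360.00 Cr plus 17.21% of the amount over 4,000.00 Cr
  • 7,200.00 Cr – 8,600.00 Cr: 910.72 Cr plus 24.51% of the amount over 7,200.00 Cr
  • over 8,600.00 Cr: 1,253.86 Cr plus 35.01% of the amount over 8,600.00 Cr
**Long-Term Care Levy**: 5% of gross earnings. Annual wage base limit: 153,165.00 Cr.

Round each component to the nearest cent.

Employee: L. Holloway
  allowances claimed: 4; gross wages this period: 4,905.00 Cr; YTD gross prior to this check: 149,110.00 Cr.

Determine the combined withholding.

Provincial Income Tax: taxable = 4,905.00 Cr − 4×410.00 Cr = 3,265.00 Cr
  9% × 3,265.00 Cr = 293.85 Cr
Long-Term Care Levy: cap 153,165.00 Cr − YTD 149,110.00 Cr = 4,055.00 Cr subject; 5% × 4,055.00 Cr = 202.75 Cr
Total: 293.85 Cr + 202.75 Cr = 496.60 Cr

496.60 Cr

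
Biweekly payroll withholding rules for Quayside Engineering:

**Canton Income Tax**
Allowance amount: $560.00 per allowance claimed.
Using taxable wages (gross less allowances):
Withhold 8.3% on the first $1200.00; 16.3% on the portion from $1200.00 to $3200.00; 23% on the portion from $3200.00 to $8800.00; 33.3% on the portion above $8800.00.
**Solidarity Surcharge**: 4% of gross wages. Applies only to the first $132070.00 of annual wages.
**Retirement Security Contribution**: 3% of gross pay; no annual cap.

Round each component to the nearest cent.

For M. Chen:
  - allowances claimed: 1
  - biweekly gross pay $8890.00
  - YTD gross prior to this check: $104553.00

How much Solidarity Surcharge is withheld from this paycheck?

$355.60

Solidarity Surcharge: 4% × $8890.00 = $355.60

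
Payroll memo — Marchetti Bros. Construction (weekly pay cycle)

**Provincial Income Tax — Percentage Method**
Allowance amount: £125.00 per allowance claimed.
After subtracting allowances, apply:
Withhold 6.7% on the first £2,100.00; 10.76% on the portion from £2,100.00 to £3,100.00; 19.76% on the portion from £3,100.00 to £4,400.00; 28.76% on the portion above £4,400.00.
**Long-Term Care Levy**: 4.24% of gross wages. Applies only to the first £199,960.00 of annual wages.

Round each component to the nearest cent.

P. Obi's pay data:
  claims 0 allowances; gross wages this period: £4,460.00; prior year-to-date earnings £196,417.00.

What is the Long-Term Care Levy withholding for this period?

£150.22

Long-Term Care Levy: cap £199,960.00 − YTD £196,417.00 = £3,543.00 subject; 4.24% × £3,543.00 = £150.22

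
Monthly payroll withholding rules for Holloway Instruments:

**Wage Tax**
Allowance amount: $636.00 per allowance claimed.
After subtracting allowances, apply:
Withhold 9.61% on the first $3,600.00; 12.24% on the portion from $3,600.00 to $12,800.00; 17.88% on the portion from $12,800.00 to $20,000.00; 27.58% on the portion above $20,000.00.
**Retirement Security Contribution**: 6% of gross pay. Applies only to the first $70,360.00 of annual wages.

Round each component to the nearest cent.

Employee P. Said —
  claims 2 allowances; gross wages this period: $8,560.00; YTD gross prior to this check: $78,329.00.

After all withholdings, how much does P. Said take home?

$7,762.63

Wage Tax: taxable = $8,560.00 − 2×$636.00 = $7,288.00
  $345.96 + 12.24% × ($7,288.00 − $3,600.00) = $345.96 + 12.24% × $3,688.00 = $797.37
Retirement Security Contribution: YTD $78,329.00 ≥ cap $70,360.00 → $0.00
Total withheld: $797.37 + $0.00 = $797.37
Net pay: $8,560.00 − $797.37 = $7,762.63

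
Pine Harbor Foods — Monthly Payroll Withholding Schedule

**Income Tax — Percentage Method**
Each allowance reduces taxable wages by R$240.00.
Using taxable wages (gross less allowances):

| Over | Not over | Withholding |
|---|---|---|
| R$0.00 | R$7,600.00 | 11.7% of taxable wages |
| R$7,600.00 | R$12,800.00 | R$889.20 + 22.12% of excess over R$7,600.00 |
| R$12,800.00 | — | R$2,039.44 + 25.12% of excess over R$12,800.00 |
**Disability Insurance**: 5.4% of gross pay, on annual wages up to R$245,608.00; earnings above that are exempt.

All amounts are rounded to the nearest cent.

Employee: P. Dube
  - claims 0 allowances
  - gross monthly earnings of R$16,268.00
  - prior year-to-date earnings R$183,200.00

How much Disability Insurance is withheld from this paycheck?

R$878.47

Disability Insurance: 5.4% × R$16,268.00 = R$878.47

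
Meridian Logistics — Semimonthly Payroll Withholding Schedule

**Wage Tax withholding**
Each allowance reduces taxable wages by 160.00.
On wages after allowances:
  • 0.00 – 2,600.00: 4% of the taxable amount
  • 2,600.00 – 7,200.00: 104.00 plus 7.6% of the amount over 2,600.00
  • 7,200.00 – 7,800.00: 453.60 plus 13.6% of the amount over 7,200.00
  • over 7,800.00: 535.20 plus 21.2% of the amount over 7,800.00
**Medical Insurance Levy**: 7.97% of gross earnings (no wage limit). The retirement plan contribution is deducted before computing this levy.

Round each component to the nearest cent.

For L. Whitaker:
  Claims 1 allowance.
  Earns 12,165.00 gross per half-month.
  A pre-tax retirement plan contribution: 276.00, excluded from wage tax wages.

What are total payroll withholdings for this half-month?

Wage Tax: taxable = 12,165.00 − 276.00 − 1×160.00 = 11,729.00
  535.20 + 21.2% × (11,729.00 − 7,800.00) = 535.20 + 21.2% × 3,929.00 = 1,368.15
Medical Insurance Levy: 7.97% × 11,889.00 = 947.55
Total: 1,368.15 + 947.55 = 2,315.70

2,315.70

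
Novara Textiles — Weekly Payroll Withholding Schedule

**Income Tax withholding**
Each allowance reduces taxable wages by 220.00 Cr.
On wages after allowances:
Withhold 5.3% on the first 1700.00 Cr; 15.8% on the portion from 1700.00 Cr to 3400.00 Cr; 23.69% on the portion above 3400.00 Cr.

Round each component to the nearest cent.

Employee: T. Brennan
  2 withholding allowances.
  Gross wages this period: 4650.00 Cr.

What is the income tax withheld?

Income Tax: taxable = 4650.00 Cr − 2×220.00 Cr = 4210.00 Cr
  358.70 Cr + 23.69% × (4210.00 Cr − 3400.00 Cr) = 358.70 Cr + 23.69% × 810.00 Cr = 550.59 Cr

550.59 Cr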